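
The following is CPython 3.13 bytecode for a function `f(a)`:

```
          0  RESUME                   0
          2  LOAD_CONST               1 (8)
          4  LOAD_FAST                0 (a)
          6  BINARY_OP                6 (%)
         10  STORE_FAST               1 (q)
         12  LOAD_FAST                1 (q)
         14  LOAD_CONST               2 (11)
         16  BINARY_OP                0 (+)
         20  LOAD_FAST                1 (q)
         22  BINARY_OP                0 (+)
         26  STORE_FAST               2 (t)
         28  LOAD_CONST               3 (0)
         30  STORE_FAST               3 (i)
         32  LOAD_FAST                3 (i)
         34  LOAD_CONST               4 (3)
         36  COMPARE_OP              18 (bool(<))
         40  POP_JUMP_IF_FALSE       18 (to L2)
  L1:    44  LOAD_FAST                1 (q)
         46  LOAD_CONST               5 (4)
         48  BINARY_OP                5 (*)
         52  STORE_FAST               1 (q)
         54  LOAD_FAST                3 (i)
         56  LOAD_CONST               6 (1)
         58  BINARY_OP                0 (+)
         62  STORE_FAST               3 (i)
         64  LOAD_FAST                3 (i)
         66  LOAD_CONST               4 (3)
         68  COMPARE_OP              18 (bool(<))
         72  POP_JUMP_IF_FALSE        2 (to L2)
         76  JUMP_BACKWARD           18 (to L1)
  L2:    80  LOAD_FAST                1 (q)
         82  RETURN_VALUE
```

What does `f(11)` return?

LOAD_CONST → push 8. Stack: [8]
LOAD_FAST a → push 11. Stack: [8, 11]
BINARY_OP % → 8 % 11 = 8. Stack: [8]
STORE_FAST q → q=8. Stack: []
LOAD_FAST q → push 8. Stack: [8]
LOAD_CONST → push 11. Stack: [8, 11]
BINARY_OP + → 8 + 11 = 19. Stack: [19]
LOAD_FAST q → push 8. Stack: [19, 8]
BINARY_OP + → 19 + 8 = 27. Stack: [27]
STORE_FAST t → t=27. Stack: []
LOAD_CONST → push 0. Stack: [0]
STORE_FAST i → i=0. Stack: []
LOAD_FAST i → push 0. Stack: [0]
LOAD_CONST → push 3. Stack: [0, 3]
COMPARE_OP bool(<) → 0 vs 3 = True. Stack: [True]
POP_JUMP_IF_FALSE → pop True; no jump. Stack: []
LOAD_FAST q → push 8. Stack: [8]
LOAD_CONST → push 4. Stack: [8, 4]
BINARY_OP * → 8 * 4 = 32. Stack: [32]
STORE_FAST q → q=32. Stack: []
LOAD_FAST i → push 0. Stack: [0]
LOAD_CONST → push 1. Stack: [0, 1]
BINARY_OP + → 0 + 1 = 1. Stack: [1]
STORE_FAST i → i=1. Stack: []
LOAD_FAST i → push 1. Stack: [1]
LOAD_CONST → push 3. Stack: [1, 3]
COMPARE_OP bool(<) → 1 vs 3 = True. Stack: [True]
POP_JUMP_IF_FALSE → pop True; no jump. Stack: []
LOAD_FAST q → push 32. Stack: [32]
LOAD_CONST → push 4. Stack: [32, 4]
BINARY_OP * → 32 * 4 = 128. Stack: [128]
STORE_FAST q → q=128. Stack: []
LOAD_FAST i → push 1. Stack: [1]
LOAD_CONST → push 1. Stack: [1, 1]
BINARY_OP + → 1 + 1 = 2. Stack: [2]
STORE_FAST i → i=2. Stack: []
LOAD_FAST i → push 2. Stack: [2]
LOAD_CONST → push 3. Stack: [2, 3]
COMPARE_OP bool(<) → 2 vs 3 = True. Stack: [True]
POP_JUMP_IF_FALSE → pop True; no jump. Stack: []
LOAD_FAST q → push 128. Stack: [128]
LOAD_CONST → push 4. Stack: [128, 4]
BINARY_OP * → 128 * 4 = 512. Stack: [512]
STORE_FAST q → q=512. Stack: []
LOAD_FAST i → push 2. Stack: [2]
LOAD_CONST → push 1. Stack: [2, 1]
BINARY_OP + → 2 + 1 = 3. Stack: [3]
STORE_FAST i → i=3. Stack: []
LOAD_FAST i → push 3. Stack: [3]
LOAD_CONST → push 3. Stack: [3, 3]
COMPARE_OP bool(<) → 3 vs 3 = False. Stack: [False]
POP_JUMP_IF_FALSE → pop False; jump. Stack: []
LOAD_FAST q → push 512. Stack: [512]
RETURN_VALUE → return 512.

512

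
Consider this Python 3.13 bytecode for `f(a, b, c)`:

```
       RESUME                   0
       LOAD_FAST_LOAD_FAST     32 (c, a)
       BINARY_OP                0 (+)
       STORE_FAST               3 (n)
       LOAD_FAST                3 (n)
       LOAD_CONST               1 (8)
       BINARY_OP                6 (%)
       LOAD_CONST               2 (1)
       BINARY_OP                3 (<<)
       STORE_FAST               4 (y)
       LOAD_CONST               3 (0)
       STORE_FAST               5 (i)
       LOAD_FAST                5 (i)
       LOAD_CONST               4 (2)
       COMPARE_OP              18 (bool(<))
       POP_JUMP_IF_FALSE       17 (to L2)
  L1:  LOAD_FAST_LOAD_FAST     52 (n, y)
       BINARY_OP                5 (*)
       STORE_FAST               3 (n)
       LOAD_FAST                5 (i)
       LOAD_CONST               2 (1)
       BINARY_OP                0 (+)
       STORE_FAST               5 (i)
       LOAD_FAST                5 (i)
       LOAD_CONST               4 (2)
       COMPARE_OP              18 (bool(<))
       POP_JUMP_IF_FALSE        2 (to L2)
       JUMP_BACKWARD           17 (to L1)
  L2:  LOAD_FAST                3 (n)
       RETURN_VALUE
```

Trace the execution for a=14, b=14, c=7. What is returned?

LOAD_FAST_LOAD_FAST c,a → push 7,14. Stack: [7, 14]
BINARY_OP + → 7 + 14 = 21. Stack: [21]
STORE_FAST n → n=21. Stack: []
LOAD_FAST n → push 21. Stack: [21]
LOAD_CONST → push 8. Stack: [21, 8]
BINARY_OP % → 21 % 8 = 5. Stack: [5]
LOAD_CONST → push 1. Stack: [5, 1]
BINARY_OP << → 5 << 1 = 10. Stack: [10]
STORE_FAST y → y=10. Stack: []
LOAD_CONST → push 0. Stack: [0]
STORE_FAST i → i=0. Stack: []
LOAD_FAST i → push 0. Stack: [0]
LOAD_CONST → push 2. Stack: [0, 2]
COMPARE_OP bool(<) → 0 vs 2 = True. Stack: [True]
POP_JUMP_IF_FALSE → pop True; no jump. Stack: []
LOAD_FAST_LOAD_FAST n,y → push 21,10. Stack: [21, 10]
BINARY_OP * → 21 * 10 = 210. Stack: [210]
STORE_FAST n → n=210. Stack: []
LOAD_FAST i → push 0. Stack: [0]
LOAD_CONST → push 1. Stack: [0, 1]
BINARY_OP + → 0 + 1 = 1. Stack: [1]
STORE_FAST i → i=1. Stack: []
LOAD_FAST i → push 1. Stack: [1]
LOAD_CONST → push 2. Stack: [1, 2]
COMPARE_OP bool(<) → 1 vs 2 = True. Stack: [True]
POP_JUMP_IF_FALSE → pop True; no jump. Stack: []
LOAD_FAST_LOAD_FAST n,y → push 210,10. Stack: [210, 10]
BINARY_OP * → 210 * 10 = 2100. Stack: [2100]
STORE_FAST n → n=2100. Stack: []
LOAD_FAST i → push 1. Stack: [1]
LOAD_CONST → push 1. Stack: [1, 1]
BINARY_OP + → 1 + 1 = 2. Stack: [2]
STORE_FAST i → i=2. Stack: []
LOAD_FAST i → push 2. Stack: [2]
LOAD_CONST → push 2. Stack: [2, 2]
COMPARE_OP bool(<) → 2 vs 2 = False. Stack: [False]
POP_JUMP_IF_FALSE → pop False; jump. Stack: []
LOAD_FAST n → push 2100. Stack: [2100]
RETURN_VALUE → return 2100.

2100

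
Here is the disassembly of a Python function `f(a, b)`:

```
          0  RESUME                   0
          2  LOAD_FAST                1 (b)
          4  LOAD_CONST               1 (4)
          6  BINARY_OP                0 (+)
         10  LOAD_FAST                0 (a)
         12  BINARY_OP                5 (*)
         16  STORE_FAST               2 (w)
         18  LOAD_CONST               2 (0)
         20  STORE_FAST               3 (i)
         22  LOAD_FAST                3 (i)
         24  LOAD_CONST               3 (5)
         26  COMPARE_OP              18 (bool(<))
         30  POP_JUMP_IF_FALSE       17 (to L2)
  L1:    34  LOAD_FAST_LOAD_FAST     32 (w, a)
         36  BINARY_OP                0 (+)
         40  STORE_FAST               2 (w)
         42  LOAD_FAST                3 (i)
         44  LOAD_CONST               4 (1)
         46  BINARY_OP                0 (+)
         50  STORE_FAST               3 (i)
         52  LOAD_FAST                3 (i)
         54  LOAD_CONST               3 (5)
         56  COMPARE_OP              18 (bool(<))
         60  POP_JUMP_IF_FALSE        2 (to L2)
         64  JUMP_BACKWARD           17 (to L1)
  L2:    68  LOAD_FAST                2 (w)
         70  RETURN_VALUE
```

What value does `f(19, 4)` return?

247

LOAD_FAST b → push 4
LOAD_CONST → push 4
BINARY_OP + → 4 + 4 = 8
LOAD_FAST a → push 19
BINARY_OP * → 8 * 19 = 152
STORE_FAST w → w=152
LOAD_CONST → push 0
STORE_FAST i → i=0
LOAD_FAST i → push 0
LOAD_CONST → push 5
COMPARE_OP bool(<) → 0 vs 5 = True
POP_JUMP_IF_FALSE → pop True; no jump
LOAD_FAST_LOAD_FAST w,a → push 152,19
BINARY_OP + → 152 + 19 = 171
STORE_FAST w → w=171
LOAD_FAST i → push 0
LOAD_CONST → push 1
BINARY_OP + → 0 + 1 = 1
STORE_FAST i → i=1
LOAD_FAST i → push 1
LOAD_CONST → push 5
COMPARE_OP bool(<) → 1 vs 5 = True
POP_JUMP_IF_FALSE → pop True; no jump
LOAD_FAST_LOAD_FAST w,a → push 171,19
BINARY_OP + → 171 + 19 = 190
STORE_FAST w → w=190
LOAD_FAST i → push 1
LOAD_CONST → push 1
BINARY_OP + → 1 + 1 = 2
STORE_FAST i → i=2
LOAD_FAST i → push 2
LOAD_CONST → push 5
COMPARE_OP bool(<) → 2 vs 5 = True
POP_JUMP_IF_FALSE → pop True; no jump
LOAD_FAST_LOAD_FAST w,a → push 190,19
BINARY_OP + → 190 + 19 = 209
STORE_FAST w → w=209
LOAD_FAST i → push 2
LOAD_CONST → push 1
BINARY_OP + → 2 + 1 = 3
STORE_FAST i → i=3
LOAD_FAST i → push 3
LOAD_CONST → push 5
COMPARE_OP bool(<) → 3 vs 5 = True
POP_JUMP_IF_FALSE → pop True; no jump
LOAD_FAST_LOAD_FAST w,a → push 209,19
BINARY_OP + → 209 + 19 = 228
STORE_FAST w → w=228
LOAD_FAST i → push 3
LOAD_CONST → push 1
BINARY_OP + → 3 + 1 = 4
STORE_FAST i → i=4
LOAD_FAST i → push 4
LOAD_CONST → push 5
COMPARE_OP bool(<) → 4 vs 5 = True
POP_JUMP_IF_FALSE → pop True; no jump
LOAD_FAST_LOAD_FAST w,a → push 228,19
BINARY_OP + → 228 + 19 = 247
STORE_FAST w → w=247
LOAD_FAST i → push 4
LOAD_CONST → push 1
BINARY_OP + → 4 + 1 = 5
STORE_FAST i → i=5
LOAD_FAST i → push 5
LOAD_CONST → push 5
COMPARE_OP bool(<) → 5 vs 5 = False
POP_JUMP_IF_FALSE → pop False; jump
LOAD_FAST w → push 247
RETURN_VALUE → return 247.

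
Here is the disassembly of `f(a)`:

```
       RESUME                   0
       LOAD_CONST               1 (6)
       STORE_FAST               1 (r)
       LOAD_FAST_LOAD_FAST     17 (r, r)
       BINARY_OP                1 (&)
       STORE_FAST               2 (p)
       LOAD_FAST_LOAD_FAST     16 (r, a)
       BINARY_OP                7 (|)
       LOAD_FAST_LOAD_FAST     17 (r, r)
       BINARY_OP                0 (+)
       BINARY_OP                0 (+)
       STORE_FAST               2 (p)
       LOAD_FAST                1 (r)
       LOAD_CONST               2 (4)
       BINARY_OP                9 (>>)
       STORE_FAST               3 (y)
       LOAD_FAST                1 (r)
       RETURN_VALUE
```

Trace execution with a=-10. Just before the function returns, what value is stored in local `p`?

2

LOAD_CONST → push 6. Stack: [6]
STORE_FAST r → r=6. Stack: []
LOAD_FAST_LOAD_FAST r,r → push 6,6. Stack: [6, 6]
BINARY_OP & → 6 & 6 = 6. Stack: [6]
STORE_FAST p → p=6. Stack: []
LOAD_FAST_LOAD_FAST r,a → push 6,-10. Stack: [6, -10]
BINARY_OP | → 6 | -10 = -10. Stack: [-10]
LOAD_FAST_LOAD_FAST r,r → push 6,6. Stack: [-10, 6, 6]
BINARY_OP + → 6 + 6 = 12. Stack: [-10, 12]
BINARY_OP + → -10 + 12 = 2. Stack: [2]
STORE_FAST p → p=2. Stack: []
LOAD_FAST r → push 6. Stack: [6]
LOAD_CONST → push 4. Stack: [6, 4]
BINARY_OP >> → 6 >> 4 = 0. Stack: [0]
STORE_FAST y → y=0. Stack: []
LOAD_FAST r → push 6. Stack: [6]
RETURN_VALUE → return 6.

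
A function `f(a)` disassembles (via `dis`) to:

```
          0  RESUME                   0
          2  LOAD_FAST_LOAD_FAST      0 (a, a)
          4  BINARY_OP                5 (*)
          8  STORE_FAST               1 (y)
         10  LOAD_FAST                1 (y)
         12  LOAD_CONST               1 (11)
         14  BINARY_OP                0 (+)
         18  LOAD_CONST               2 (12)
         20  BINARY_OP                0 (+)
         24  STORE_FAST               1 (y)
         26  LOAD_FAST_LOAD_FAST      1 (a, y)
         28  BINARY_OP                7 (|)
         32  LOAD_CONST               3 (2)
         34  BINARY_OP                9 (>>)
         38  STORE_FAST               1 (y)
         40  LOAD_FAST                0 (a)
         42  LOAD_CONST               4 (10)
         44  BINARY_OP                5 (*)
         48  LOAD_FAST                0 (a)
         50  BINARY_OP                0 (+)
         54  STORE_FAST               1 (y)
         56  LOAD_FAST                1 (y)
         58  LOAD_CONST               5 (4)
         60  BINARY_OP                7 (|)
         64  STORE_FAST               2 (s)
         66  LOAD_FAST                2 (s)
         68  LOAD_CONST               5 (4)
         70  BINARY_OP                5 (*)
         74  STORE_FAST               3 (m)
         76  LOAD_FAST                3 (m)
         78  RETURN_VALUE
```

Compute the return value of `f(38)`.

1688

LOAD_FAST_LOAD_FAST a,a → push 38,38. Stack: [38, 38]
BINARY_OP * → 38 * 38 = 1444. Stack: [1444]
STORE_FAST y → y=1444. Stack: []
LOAD_FAST y → push 1444. Stack: [1444]
LOAD_CONST → push 11. Stack: [1444, 11]
BINARY_OP + → 1444 + 11 = 1455. Stack: [1455]
LOAD_CONST → push 12. Stack: [1455, 12]
BINARY_OP + → 1455 + 12 = 1467. Stack: [1467]
STORE_FAST y → y=1467. Stack: []
LOAD_FAST_LOAD_FAST a,y → push 38,1467. Stack: [38, 1467]
BINARY_OP | → 38 | 1467 = 1471. Stack: [1471]
LOAD_CONST → push 2. Stack: [1471, 2]
BINARY_OP >> → 1471 >> 2 = 367. Stack: [367]
STORE_FAST y → y=367. Stack: []
LOAD_FAST a → push 38. Stack: [38]
LOAD_CONST → push 10. Stack: [38, 10]
BINARY_OP * → 38 * 10 = 380. Stack: [380]
LOAD_FAST a → push 38. Stack: [380, 38]
BINARY_OP + → 380 + 38 = 418. Stack: [418]
STORE_FAST y → y=418. Stack: []
LOAD_FAST y → push 418. Stack: [418]
LOAD_CONST → push 4. Stack: [418, 4]
BINARY_OP | → 418 | 4 = 422. Stack: [422]
STORE_FAST s → s=422. Stack: []
LOAD_FAST s → push 422. Stack: [422]
LOAD_CONST → push 4. Stack: [422, 4]
BINARY_OP * → 422 * 4 = 1688. Stack: [1688]
STORE_FAST m → m=1688. Stack: []
LOAD_FAST m → push 1688. Stack: [1688]
RETURN_VALUE → return 1688.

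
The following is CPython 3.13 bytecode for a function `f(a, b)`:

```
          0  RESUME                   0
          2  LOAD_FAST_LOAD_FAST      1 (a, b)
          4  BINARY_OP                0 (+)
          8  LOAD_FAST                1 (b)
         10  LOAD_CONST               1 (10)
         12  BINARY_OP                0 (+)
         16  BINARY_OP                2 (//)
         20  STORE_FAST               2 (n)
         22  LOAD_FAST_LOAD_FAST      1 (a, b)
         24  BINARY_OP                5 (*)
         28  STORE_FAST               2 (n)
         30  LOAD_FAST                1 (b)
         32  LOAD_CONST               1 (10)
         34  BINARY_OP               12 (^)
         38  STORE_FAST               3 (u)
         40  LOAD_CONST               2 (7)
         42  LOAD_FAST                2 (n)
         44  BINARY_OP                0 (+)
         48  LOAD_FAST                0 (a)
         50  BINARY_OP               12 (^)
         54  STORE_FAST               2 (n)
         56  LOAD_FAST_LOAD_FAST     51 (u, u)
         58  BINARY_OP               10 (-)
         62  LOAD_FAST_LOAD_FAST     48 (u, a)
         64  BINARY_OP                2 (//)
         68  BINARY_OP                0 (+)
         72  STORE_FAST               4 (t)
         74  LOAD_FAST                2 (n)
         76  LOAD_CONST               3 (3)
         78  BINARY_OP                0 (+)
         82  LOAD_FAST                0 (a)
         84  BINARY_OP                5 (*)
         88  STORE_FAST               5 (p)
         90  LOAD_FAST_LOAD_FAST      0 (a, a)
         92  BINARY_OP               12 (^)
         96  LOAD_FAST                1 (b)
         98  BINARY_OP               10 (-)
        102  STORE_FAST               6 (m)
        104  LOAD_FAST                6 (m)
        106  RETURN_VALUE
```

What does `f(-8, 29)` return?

-29

LOAD_FAST_LOAD_FAST a,b → push -8,29. Stack: [-8, 29]
BINARY_OP + → -8 + 29 = 21. Stack: [21]
LOAD_FAST b → push 29. Stack: [21, 29]
LOAD_CONST → push 10. Stack: [21, 29, 10]
BINARY_OP + → 29 + 10 = 39. Stack: [21, 39]
BINARY_OP // → 21 // 39 = 0. Stack: [0]
STORE_FAST n → n=0. Stack: []
LOAD_FAST_LOAD_FAST a,b → push -8,29. Stack: [-8, 29]
BINARY_OP * → -8 * 29 = -232. Stack: [-232]
STORE_FAST n → n=-232. Stack: []
LOAD_FAST b → push 29. Stack: [29]
LOAD_CONST → push 10. Stack: [29, 10]
BINARY_OP ^ → 29 ^ 10 = 23. Stack: [23]
STORE_FAST u → u=23. Stack: []
LOAD_CONST → push 7. Stack: [7]
LOAD_FAST n → push -232. Stack: [7, -232]
BINARY_OP + → 7 + -232 = -225. Stack: [-225]
LOAD_FAST a → push -8. Stack: [-225, -8]
BINARY_OP ^ → -225 ^ -8 = 231. Stack: [231]
STORE_FAST n → n=231. Stack: []
LOAD_FAST_LOAD_FAST u,u → push 23,23. Stack: [23, 23]
BINARY_OP - → 23 - 23 = 0. Stack: [0]
LOAD_FAST_LOAD_FAST u,a → push 23,-8. Stack: [0, 23, -8]
BINARY_OP // → 23 // -8 = -3. Stack: [0, -3]
BINARY_OP + → 0 + -3 = -3. Stack: [-3]
STORE_FAST t → t=-3. Stack: []
LOAD_FAST n → push 231. Stack: [231]
LOAD_CONST → push 3. Stack: [231, 3]
BINARY_OP + → 231 + 3 = 234. Stack: [234]
LOAD_FAST a → push -8. Stack: [234, -8]
BINARY_OP * → 234 * -8 = -1872. Stack: [-1872]
STORE_FAST p → p=-1872. Stack: []
LOAD_FAST_LOAD_FAST a,a → push -8,-8. Stack: [-8, -8]
BINARY_OP ^ → -8 ^ -8 = 0. Stack: [0]
LOAD_FAST b → push 29. Stack: [0, 29]
BINARY_OP - → 0 - 29 = -29. Stack: [-29]
STORE_FAST m → m=-29. Stack: []
LOAD_FAST m → push -29. Stack: [-29]
RETURN_VALUE → return -29.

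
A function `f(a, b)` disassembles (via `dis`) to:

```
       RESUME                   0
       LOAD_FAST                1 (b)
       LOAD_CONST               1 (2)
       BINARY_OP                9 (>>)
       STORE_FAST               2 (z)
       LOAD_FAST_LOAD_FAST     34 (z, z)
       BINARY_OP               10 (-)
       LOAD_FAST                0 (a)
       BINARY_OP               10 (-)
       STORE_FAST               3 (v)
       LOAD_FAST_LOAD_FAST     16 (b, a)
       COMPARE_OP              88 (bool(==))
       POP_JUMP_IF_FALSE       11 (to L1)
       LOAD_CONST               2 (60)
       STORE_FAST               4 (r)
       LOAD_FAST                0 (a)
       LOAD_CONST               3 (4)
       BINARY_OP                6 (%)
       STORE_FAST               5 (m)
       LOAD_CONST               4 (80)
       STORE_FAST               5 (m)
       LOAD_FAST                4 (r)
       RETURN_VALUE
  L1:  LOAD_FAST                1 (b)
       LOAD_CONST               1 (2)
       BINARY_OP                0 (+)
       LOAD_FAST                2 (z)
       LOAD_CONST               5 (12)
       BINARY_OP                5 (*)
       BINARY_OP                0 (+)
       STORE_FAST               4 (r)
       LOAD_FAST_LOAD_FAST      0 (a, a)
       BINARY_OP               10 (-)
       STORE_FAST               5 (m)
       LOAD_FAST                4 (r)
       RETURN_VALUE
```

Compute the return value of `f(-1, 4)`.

18

LOAD_FAST b → push 4. Stack: [4]
LOAD_CONST → push 2. Stack: [4, 2]
BINARY_OP >> → 4 >> 2 = 1. Stack: [1]
STORE_FAST z → z=1. Stack: []
LOAD_FAST_LOAD_FAST z,z → push 1,1. Stack: [1, 1]
BINARY_OP - → 1 - 1 = 0. Stack: [0]
LOAD_FAST a → push -1. Stack: [0, -1]
BINARY_OP - → 0 - -1 = 1. Stack: [1]
STORE_FAST v → v=1. Stack: []
LOAD_FAST_LOAD_FAST b,a → push 4,-1. Stack: [4, -1]
COMPARE_OP bool(==) → 4 vs -1 = False. Stack: [False]
POP_JUMP_IF_FALSE → pop False; jump. Stack: []
LOAD_FAST b → push 4. Stack: [4]
LOAD_CONST → push 2. Stack: [4, 2]
BINARY_OP + → 4 + 2 = 6. Stack: [6]
LOAD_FAST z → push 1. Stack: [6, 1]
LOAD_CONST → push 12. Stack: [6, 1, 12]
BINARY_OP * → 1 * 12 = 12. Stack: [6, 12]
BINARY_OP + → 6 + 12 = 18. Stack: [18]
STORE_FAST r → r=18. Stack: []
LOAD_FAST_LOAD_FAST a,a → push -1,-1. Stack: [-1, -1]
BINARY_OP - → -1 - -1 = 0. Stack: [0]
STORE_FAST m → m=0. Stack: []
LOAD_FAST r → push 18. Stack: [18]
RETURN_VALUE → return 18.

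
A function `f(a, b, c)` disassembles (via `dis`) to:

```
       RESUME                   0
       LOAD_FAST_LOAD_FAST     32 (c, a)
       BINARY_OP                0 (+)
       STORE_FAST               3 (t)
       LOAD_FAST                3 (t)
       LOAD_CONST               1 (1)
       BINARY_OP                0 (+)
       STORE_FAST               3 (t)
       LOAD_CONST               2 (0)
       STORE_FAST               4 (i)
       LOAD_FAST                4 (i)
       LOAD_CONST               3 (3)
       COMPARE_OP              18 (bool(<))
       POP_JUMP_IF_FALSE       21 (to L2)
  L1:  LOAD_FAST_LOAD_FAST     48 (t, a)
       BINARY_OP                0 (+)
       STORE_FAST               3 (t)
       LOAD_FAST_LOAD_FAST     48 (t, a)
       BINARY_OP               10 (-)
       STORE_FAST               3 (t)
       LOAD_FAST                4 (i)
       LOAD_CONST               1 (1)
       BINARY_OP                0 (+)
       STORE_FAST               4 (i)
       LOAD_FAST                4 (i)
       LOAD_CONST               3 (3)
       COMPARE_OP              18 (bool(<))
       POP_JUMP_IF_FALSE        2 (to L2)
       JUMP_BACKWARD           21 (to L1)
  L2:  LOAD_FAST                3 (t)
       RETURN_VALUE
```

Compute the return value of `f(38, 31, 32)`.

71

LOAD_FAST_LOAD_FAST c,a → push 32,38. Stack: [32, 38]
BINARY_OP + → 32 + 38 = 70. Stack: [70]
STORE_FAST t → t=70. Stack: []
LOAD_FAST t → push 70. Stack: [70]
LOAD_CONST → push 1. Stack: [70, 1]
BINARY_OP + → 70 + 1 = 71. Stack: [71]
STORE_FAST t → t=71. Stack: []
LOAD_CONST → push 0. Stack: [0]
STORE_FAST i → i=0. Stack: []
LOAD_FAST i → push 0. Stack: [0]
LOAD_CONST → push 3. Stack: [0, 3]
COMPARE_OP bool(<) → 0 vs 3 = True. Stack: [True]
POP_JUMP_IF_FALSE → pop True; no jump. Stack: []
LOAD_FAST_LOAD_FAST t,a → push 71,38. Stack: [71, 38]
BINARY_OP + → 71 + 38 = 109. Stack: [109]
STORE_FAST t → t=109. Stack: []
LOAD_FAST_LOAD_FAST t,a → push 109,38. Stack: [109, 38]
BINARY_OP - → 109 - 38 = 71. Stack: [71]
STORE_FAST t → t=71. Stack: []
LOAD_FAST i → push 0. Stack: [0]
LOAD_CONST → push 1. Stack: [0, 1]
BINARY_OP + → 0 + 1 = 1. Stack: [1]
STORE_FAST i → i=1. Stack: []
LOAD_FAST i → push 1. Stack: [1]
LOAD_CONST → push 3. Stack: [1, 3]
COMPARE_OP bool(<) → 1 vs 3 = True. Stack: [True]
POP_JUMP_IF_FALSE → pop True; no jump. Stack: []
LOAD_FAST_LOAD_FAST t,a → push 71,38. Stack: [71, 38]
BINARY_OP + → 71 + 38 = 109. Stack: [109]
STORE_FAST t → t=109. Stack: []
LOAD_FAST_LOAD_FAST t,a → push 109,38. Stack: [109, 38]
BINARY_OP - → 109 - 38 = 71. Stack: [71]
STORE_FAST t → t=71. Stack: []
LOAD_FAST i → push 1. Stack: [1]
LOAD_CONST → push 1. Stack: [1, 1]
BINARY_OP + → 1 + 1 = 2. Stack: [2]
STORE_FAST i → i=2. Stack: []
LOAD_FAST i → push 2. Stack: [2]
LOAD_CONST → push 3. Stack: [2, 3]
COMPARE_OP bool(<) → 2 vs 3 = True. Stack: [True]
POP_JUMP_IF_FALSE → pop True; no jump. Stack: []
LOAD_FAST_LOAD_FAST t,a → push 71,38. Stack: [71, 38]
BINARY_OP + → 71 + 38 = 109. Stack: [109]
STORE_FAST t → t=109. Stack: []
LOAD_FAST_LOAD_FAST t,a → push 109,38. Stack: [109, 38]
BINARY_OP - → 109 - 38 = 71. Stack: [71]
STORE_FAST t → t=71. Stack: []
LOAD_FAST i → push 2. Stack: [2]
LOAD_CONST → push 1. Stack: [2, 1]
BINARY_OP + → 2 + 1 = 3. Stack: [3]
STORE_FAST i → i=3. Stack: []
LOAD_FAST i → push 3. Stack: [3]
LOAD_CONST → push 3. Stack: [3, 3]
COMPARE_OP bool(<) → 3 vs 3 = False. Stack: [False]
POP_JUMP_IF_FALSE → pop False; jump. Stack: []
LOAD_FAST t → push 71. Stack: [71]
RETURN_VALUE → return 71.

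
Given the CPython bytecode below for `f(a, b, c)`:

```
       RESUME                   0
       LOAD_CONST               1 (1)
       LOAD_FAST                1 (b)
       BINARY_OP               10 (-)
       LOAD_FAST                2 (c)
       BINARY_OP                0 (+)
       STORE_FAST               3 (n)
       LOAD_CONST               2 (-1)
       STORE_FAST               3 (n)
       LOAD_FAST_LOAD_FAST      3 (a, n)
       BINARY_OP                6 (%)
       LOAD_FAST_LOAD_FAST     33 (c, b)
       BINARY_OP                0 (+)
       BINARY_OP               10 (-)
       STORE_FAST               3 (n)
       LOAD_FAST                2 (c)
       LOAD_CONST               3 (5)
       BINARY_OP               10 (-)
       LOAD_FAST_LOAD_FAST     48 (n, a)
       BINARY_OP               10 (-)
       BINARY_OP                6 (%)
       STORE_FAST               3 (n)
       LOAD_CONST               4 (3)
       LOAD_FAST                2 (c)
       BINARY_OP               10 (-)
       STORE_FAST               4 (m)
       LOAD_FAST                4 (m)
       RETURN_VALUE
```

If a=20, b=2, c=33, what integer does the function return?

LOAD_CONST → push 1. Stack: [1]
LOAD_FAST b → push 2. Stack: [1, 2]
BINARY_OP - → 1 - 2 = -1. Stack: [-1]
LOAD_FAST c → push 33. Stack: [-1, 33]
BINARY_OP + → -1 + 33 = 32. Stack: [32]
STORE_FAST n → n=32. Stack: []
LOAD_CONST → push -1. Stack: [-1]
STORE_FAST n → n=-1. Stack: []
LOAD_FAST_LOAD_FAST a,n → push 20,-1. Stack: [20, -1]
BINARY_OP % → 20 % -1 = 0. Stack: [0]
LOAD_FAST_LOAD_FAST c,b → push 33,2. Stack: [0, 33, 2]
BINARY_OP + → 33 + 2 = 35. Stack: [0, 35]
BINARY_OP - → 0 - 35 = -35. Stack: [-35]
STORE_FAST n → n=-35. Stack: []
LOAD_FAST c → push 33. Stack: [33]
LOAD_CONST → push 5. Stack: [33, 5]
BINARY_OP - → 33 - 5 = 28. Stack: [28]
LOAD_FAST_LOAD_FAST n,a → push -35,20. Stack: [28, -35, 20]
BINARY_OP - → -35 - 20 = -55. Stack: [28, -55]
BINARY_OP % → 28 % -55 = -27. Stack: [-27]
STORE_FAST n → n=-27. Stack: []
LOAD_CONST → push 3. Stack: [3]
LOAD_FAST c → push 33. Stack: [3, 33]
BINARY_OP - → 3 - 33 = -30. Stack: [-30]
STORE_FAST m → m=-30. Stack: []
LOAD_FAST m → push -30. Stack: [-30]
RETURN_VALUE → return -30.

-30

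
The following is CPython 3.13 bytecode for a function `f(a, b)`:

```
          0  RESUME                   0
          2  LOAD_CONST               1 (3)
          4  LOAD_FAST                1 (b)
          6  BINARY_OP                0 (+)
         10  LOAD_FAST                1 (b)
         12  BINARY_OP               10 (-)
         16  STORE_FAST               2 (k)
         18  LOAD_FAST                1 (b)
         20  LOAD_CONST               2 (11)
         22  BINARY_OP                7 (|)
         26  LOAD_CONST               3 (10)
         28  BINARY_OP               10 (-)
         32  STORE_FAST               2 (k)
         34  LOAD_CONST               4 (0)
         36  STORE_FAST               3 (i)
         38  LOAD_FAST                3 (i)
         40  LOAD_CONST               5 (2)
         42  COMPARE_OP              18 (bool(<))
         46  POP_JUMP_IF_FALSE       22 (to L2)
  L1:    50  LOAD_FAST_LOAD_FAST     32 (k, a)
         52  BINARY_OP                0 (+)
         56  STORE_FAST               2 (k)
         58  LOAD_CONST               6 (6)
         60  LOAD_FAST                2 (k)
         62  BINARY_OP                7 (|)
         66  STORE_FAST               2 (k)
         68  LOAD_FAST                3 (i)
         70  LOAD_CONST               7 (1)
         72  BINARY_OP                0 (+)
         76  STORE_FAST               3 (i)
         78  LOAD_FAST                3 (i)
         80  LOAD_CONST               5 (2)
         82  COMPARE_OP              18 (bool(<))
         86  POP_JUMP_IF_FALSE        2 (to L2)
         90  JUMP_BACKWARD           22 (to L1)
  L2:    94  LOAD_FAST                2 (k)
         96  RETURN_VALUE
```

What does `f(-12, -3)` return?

-25

LOAD_CONST → push 3. Stack: [3]
LOAD_FAST b → push -3. Stack: [3, -3]
BINARY_OP + → 3 + -3 = 0. Stack: [0]
LOAD_FAST b → push -3. Stack: [0, -3]
BINARY_OP - → 0 - -3 = 3. Stack: [3]
STORE_FAST k → k=3. Stack: []
LOAD_FAST b → push -3. Stack: [-3]
LOAD_CONST → push 11. Stack: [-3, 11]
BINARY_OP | → -3 | 11 = -1. Stack: [-1]
LOAD_CONST → push 10. Stack: [-1, 10]
BINARY_OP - → -1 - 10 = -11. Stack: [-11]
STORE_FAST k → k=-11. Stack: []
LOAD_CONST → push 0. Stack: [0]
STORE_FAST i → i=0. Stack: []
LOAD_FAST i → push 0. Stack: [0]
LOAD_CONST → push 2. Stack: [0, 2]
COMPARE_OP bool(<) → 0 vs 2 = True. Stack: [True]
POP_JUMP_IF_FALSE → pop True; no jump. Stack: []
LOAD_FAST_LOAD_FAST k,a → push -11,-12. Stack: [-11, -12]
BINARY_OP + → -11 + -12 = -23. Stack: [-23]
STORE_FAST k → k=-23. Stack: []
LOAD_CONST → push 6. Stack: [6]
LOAD_FAST k → push -23. Stack: [6, -23]
BINARY_OP | → 6 | -23 = -17. Stack: [-17]
STORE_FAST k → k=-17. Stack: []
LOAD_FAST i → push 0. Stack: [0]
LOAD_CONST → push 1. Stack: [0, 1]
BINARY_OP + → 0 + 1 = 1. Stack: [1]
STORE_FAST i → i=1. Stack: []
LOAD_FAST i → push 1. Stack: [1]
LOAD_CONST → push 2. Stack: [1, 2]
COMPARE_OP bool(<) → 1 vs 2 = True. Stack: [True]
POP_JUMP_IF_FALSE → pop True; no jump. Stack: []
LOAD_FAST_LOAD_FAST k,a → push -17,-12. Stack: [-17, -12]
BINARY_OP + → -17 + -12 = -29. Stack: [-29]
STORE_FAST k → k=-29. Stack: []
LOAD_CONST → push 6. Stack: [6]
LOAD_FAST k → push -29. Stack: [6, -29]
BINARY_OP | → 6 | -29 = -25. Stack: [-25]
STORE_FAST k → k=-25. Stack: []
LOAD_FAST i → push 1. Stack: [1]
LOAD_CONST → push 1. Stack: [1, 1]
BINARY_OP + → 1 + 1 = 2. Stack: [2]
STORE_FAST i → i=2. Stack: []
LOAD_FAST i → push 2. Stack: [2]
LOAD_CONST → push 2. Stack: [2, 2]
COMPARE_OP bool(<) → 2 vs 2 = False. Stack: [False]
POP_JUMP_IF_FALSE → pop False; jump. Stack: []
LOAD_FAST k → push -25. Stack: [-25]
RETURN_VALUE → return -25.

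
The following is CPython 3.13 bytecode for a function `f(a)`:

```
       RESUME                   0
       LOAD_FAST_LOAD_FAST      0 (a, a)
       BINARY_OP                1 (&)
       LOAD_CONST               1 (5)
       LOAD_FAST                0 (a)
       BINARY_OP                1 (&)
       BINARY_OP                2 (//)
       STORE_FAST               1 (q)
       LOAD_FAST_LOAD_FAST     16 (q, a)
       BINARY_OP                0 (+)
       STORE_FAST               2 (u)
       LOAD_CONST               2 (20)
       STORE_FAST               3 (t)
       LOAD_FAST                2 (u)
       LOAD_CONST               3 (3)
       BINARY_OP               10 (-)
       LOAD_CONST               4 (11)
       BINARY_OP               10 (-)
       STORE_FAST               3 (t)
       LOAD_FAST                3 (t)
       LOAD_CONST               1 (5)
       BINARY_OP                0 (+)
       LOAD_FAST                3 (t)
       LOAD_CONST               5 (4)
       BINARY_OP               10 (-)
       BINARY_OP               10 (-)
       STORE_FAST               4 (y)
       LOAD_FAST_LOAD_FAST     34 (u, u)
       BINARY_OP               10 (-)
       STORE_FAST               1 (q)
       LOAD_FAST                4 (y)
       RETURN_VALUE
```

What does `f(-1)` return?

LOAD_FAST_LOAD_FAST a,a → push -1,-1. Stack: [-1, -1]
BINARY_OP & → -1 & -1 = -1. Stack: [-1]
LOAD_CONST → push 5. Stack: [-1, 5]
LOAD_FAST a → push -1. Stack: [-1, 5, -1]
BINARY_OP & → 5 & -1 = 5. Stack: [-1, 5]
BINARY_OP // → -1 // 5 = -1. Stack: [-1]
STORE_FAST q → q=-1. Stack: []
LOAD_FAST_LOAD_FAST q,a → push -1,-1. Stack: [-1, -1]
BINARY_OP + → -1 + -1 = -2. Stack: [-2]
STORE_FAST u → u=-2. Stack: []
LOAD_CONST → push 20. Stack: [20]
STORE_FAST t → t=20. Stack: []
LOAD_FAST u → push -2. Stack: [-2]
LOAD_CONST → push 3. Stack: [-2, 3]
BINARY_OP - → -2 - 3 = -5. Stack: [-5]
LOAD_CONST → push 11. Stack: [-5, 11]
BINARY_OP - → -5 - 11 = -16. Stack: [-16]
STORE_FAST t → t=-16. Stack: []
LOAD_FAST t → push -16. Stack: [-16]
LOAD_CONST → push 5. Stack: [-16, 5]
BINARY_OP + → -16 + 5 = -11. Stack: [-11]
LOAD_FAST t → push -16. Stack: [-11, -16]
LOAD_CONST → push 4. Stack: [-11, -16, 4]
BINARY_OP - → -16 - 4 = -20. Stack: [-11, -20]
BINARY_OP - → -11 - -20 = 9. Stack: [9]
STORE_FAST y → y=9. Stack: []
LOAD_FAST_LOAD_FAST u,u → push -2,-2. Stack: [-2, -2]
BINARY_OP - → -2 - -2 = 0. Stack: [0]
STORE_FAST q → q=0. Stack: []
LOAD_FAST y → push 9. Stack: [9]
RETURN_VALUE → return 9.

9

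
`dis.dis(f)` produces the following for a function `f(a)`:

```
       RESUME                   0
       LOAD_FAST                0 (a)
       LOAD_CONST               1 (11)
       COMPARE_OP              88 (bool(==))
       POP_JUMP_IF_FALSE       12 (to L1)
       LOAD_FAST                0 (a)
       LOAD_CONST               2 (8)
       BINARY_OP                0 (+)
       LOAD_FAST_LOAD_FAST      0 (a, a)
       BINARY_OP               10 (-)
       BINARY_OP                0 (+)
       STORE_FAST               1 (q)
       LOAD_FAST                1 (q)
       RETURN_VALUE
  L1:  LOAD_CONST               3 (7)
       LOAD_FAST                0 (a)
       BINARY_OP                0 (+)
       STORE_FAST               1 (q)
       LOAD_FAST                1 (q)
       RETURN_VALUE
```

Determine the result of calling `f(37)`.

LOAD_FAST a → push 37. Stack: [37]
LOAD_CONST → push 11. Stack: [37, 11]
COMPARE_OP bool(==) → 37 vs 11 = False. Stack: [False]
POP_JUMP_IF_FALSE → pop False; jump. Stack: []
LOAD_CONST → push 7. Stack: [7]
LOAD_FAST a → push 37. Stack: [7, 37]
BINARY_OP + → 7 + 37 = 44. Stack: [44]
STORE_FAST q → q=44. Stack: []
LOAD_FAST q → push 44. Stack: [44]
RETURN_VALUE → return 44.

44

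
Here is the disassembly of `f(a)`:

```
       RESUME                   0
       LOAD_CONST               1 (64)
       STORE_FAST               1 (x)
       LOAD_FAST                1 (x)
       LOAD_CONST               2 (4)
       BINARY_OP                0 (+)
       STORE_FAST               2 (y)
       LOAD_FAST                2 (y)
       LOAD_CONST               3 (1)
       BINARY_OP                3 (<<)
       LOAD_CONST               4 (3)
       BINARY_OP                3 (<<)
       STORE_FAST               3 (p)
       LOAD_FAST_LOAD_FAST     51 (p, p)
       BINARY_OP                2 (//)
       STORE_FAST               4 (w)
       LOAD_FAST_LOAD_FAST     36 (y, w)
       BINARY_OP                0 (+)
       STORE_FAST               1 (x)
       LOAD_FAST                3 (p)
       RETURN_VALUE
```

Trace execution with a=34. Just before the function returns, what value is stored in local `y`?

68

LOAD_CONST → push 64. Stack: [64]
STORE_FAST x → x=64. Stack: []
LOAD_FAST x → push 64. Stack: [64]
LOAD_CONST → push 4. Stack: [64, 4]
BINARY_OP + → 64 + 4 = 68. Stack: [68]
STORE_FAST y → y=68. Stack: []
LOAD_FAST y → push 68. Stack: [68]
LOAD_CONST → push 1. Stack: [68, 1]
BINARY_OP << → 68 << 1 = 136. Stack: [136]
LOAD_CONST → push 3. Stack: [136, 3]
BINARY_OP << → 136 << 3 = 1088. Stack: [1088]
STORE_FAST p → p=1088. Stack: []
LOAD_FAST_LOAD_FAST p,p → push 1088,1088. Stack: [1088, 1088]
BINARY_OP // → 1088 // 1088 = 1. Stack: [1]
STORE_FAST w → w=1. Stack: []
LOAD_FAST_LOAD_FAST y,w → push 68,1. Stack: [68, 1]
BINARY_OP + → 68 + 1 = 69. Stack: [69]
STORE_FAST x → x=69. Stack: []
LOAD_FAST p → push 1088. Stack: [1088]
RETURN_VALUE → return 1088.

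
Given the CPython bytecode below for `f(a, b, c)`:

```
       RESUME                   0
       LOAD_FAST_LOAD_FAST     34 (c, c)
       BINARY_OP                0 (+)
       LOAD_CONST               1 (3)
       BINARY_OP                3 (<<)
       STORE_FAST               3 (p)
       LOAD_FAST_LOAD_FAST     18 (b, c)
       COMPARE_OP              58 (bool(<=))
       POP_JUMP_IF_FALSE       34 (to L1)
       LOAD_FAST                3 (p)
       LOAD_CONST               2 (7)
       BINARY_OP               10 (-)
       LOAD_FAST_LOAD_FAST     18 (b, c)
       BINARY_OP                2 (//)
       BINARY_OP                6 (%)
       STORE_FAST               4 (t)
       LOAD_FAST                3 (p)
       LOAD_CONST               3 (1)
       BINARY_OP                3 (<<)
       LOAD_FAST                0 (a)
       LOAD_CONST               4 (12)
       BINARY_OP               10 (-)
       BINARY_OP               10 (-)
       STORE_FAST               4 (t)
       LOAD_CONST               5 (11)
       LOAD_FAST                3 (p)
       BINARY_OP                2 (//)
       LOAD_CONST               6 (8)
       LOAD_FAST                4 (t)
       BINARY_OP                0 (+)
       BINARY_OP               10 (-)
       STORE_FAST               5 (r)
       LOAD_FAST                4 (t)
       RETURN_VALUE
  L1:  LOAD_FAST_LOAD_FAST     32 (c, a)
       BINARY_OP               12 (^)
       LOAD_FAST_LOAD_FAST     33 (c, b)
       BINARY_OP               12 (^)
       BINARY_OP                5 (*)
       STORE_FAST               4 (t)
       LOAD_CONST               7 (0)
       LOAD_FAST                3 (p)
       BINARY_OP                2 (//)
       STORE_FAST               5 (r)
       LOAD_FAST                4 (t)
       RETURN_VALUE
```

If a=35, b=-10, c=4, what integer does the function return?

LOAD_FAST_LOAD_FAST c,c → push 4,4. Stack: [4, 4]
BINARY_OP + → 4 + 4 = 8. Stack: [8]
LOAD_CONST → push 3. Stack: [8, 3]
BINARY_OP << → 8 << 3 = 64. Stack: [64]
STORE_FAST p → p=64. Stack: []
LOAD_FAST_LOAD_FAST b,c → push -10,4. Stack: [-10, 4]
COMPARE_OP bool(<=) → -10 vs 4 = True. Stack: [True]
POP_JUMP_IF_FALSE → pop True; no jump. Stack: []
LOAD_FAST p → push 64. Stack: [64]
LOAD_CONST → push 7. Stack: [64, 7]
BINARY_OP - → 64 - 7 = 57. Stack: [57]
LOAD_FAST_LOAD_FAST b,c → push -10,4. Stack: [57, -10, 4]
BINARY_OP // → -10 // 4 = -3. Stack: [57, -3]
BINARY_OP % → 57 % -3 = 0. Stack: [0]
STORE_FAST t → t=0. Stack: []
LOAD_FAST p → push 64. Stack: [64]
LOAD_CONST → push 1. Stack: [64, 1]
BINARY_OP << → 64 << 1 = 128. Stack: [128]
LOAD_FAST a → push 35. Stack: [128, 35]
LOAD_CONST → push 12. Stack: [128, 35, 12]
BINARY_OP - → 35 - 12 = 23. Stack: [128, 23]
BINARY_OP - → 128 - 23 = 105. Stack: [105]
STORE_FAST t → t=105. Stack: []
LOAD_CONST → push 11. Stack: [11]
LOAD_FAST p → push 64. Stack: [11, 64]
BINARY_OP // → 11 // 64 = 0. Stack: [0]
LOAD_CONST → push 8. Stack: [0, 8]
LOAD_FAST t → push 105. Stack: [0, 8, 105]
BINARY_OP + → 8 + 105 = 113. Stack: [0, 113]
BINARY_OP - → 0 - 113 = -113. Stack: [-113]
STORE_FAST r → r=-113. Stack: []
LOAD_FAST t → push 105. Stack: [105]
RETURN_VALUE → return 105.

105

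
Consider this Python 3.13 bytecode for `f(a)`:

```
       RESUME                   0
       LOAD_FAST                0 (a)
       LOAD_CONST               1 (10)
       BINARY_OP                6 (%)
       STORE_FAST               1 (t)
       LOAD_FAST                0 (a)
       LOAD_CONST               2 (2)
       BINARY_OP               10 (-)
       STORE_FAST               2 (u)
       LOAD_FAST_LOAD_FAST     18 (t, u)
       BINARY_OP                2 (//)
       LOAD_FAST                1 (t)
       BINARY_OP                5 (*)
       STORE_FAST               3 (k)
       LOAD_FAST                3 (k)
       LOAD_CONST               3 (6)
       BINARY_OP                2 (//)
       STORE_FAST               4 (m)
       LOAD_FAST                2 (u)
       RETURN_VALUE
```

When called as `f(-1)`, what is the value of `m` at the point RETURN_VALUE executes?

LOAD_FAST a → push -1. Stack: [-1]
LOAD_CONST → push 10. Stack: [-1, 10]
BINARY_OP % → -1 % 10 = 9. Stack: [9]
STORE_FAST t → t=9. Stack: []
LOAD_FAST a → push -1. Stack: [-1]
LOAD_CONST → push 2. Stack: [-1, 2]
BINARY_OP - → -1 - 2 = -3. Stack: [-3]
STORE_FAST u → u=-3. Stack: []
LOAD_FAST_LOAD_FAST t,u → push 9,-3. Stack: [9, -3]
BINARY_OP // → 9 // -3 = -3. Stack: [-3]
LOAD_FAST t → push 9. Stack: [-3, 9]
BINARY_OP * → -3 * 9 = -27. Stack: [-27]
STORE_FAST k → k=-27. Stack: []
LOAD_FAST k → push -27. Stack: [-27]
LOAD_CONST → push 6. Stack: [-27, 6]
BINARY_OP // → -27 // 6 = -5. Stack: [-5]
STORE_FAST m → m=-5. Stack: []
LOAD_FAST u → push -3. Stack: [-3]
RETURN_VALUE → return -3.

-5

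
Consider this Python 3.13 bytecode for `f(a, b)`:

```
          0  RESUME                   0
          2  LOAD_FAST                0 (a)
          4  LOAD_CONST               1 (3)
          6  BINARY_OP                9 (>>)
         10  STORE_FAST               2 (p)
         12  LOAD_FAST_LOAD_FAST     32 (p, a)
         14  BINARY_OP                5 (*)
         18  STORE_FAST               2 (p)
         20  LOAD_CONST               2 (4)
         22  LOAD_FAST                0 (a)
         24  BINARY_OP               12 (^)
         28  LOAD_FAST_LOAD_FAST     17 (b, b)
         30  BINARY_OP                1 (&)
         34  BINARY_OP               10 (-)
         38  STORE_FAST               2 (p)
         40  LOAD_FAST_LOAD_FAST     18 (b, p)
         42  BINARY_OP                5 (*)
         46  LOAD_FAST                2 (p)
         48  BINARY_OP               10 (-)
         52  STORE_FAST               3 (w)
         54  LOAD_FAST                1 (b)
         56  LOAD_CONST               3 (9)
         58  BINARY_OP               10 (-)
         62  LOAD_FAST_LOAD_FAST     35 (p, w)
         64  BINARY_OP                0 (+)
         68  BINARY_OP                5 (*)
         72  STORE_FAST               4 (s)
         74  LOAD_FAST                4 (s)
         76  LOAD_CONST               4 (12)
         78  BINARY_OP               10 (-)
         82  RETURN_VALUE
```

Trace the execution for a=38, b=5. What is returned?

LOAD_FAST a → push 38. Stack: [38]
LOAD_CONST → push 3. Stack: [38, 3]
BINARY_OP >> → 38 >> 3 = 4. Stack: [4]
STORE_FAST p → p=4. Stack: []
LOAD_FAST_LOAD_FAST p,a → push 4,38. Stack: [4, 38]
BINARY_OP * → 4 * 38 = 152. Stack: [152]
STORE_FAST p → p=152. Stack: []
LOAD_CONST → push 4. Stack: [4]
LOAD_FAST a → push 38. Stack: [4, 38]
BINARY_OP ^ → 4 ^ 38 = 34. Stack: [34]
LOAD_FAST_LOAD_FAST b,b → push 5,5. Stack: [34, 5, 5]
BINARY_OP & → 5 & 5 = 5. Stack: [34, 5]
BINARY_OP - → 34 - 5 = 29. Stack: [29]
STORE_FAST p → p=29. Stack: []
LOAD_FAST_LOAD_FAST b,p → push 5,29. Stack: [5, 29]
BINARY_OP * → 5 * 29 = 145. Stack: [145]
LOAD_FAST p → push 29. Stack: [145, 29]
BINARY_OP - → 145 - 29 = 116. Stack: [116]
STORE_FAST w → w=116. Stack: []
LOAD_FAST b → push 5. Stack: [5]
LOAD_CONST → push 9. Stack: [5, 9]
BINARY_OP - → 5 - 9 = -4. Stack: [-4]
LOAD_FAST_LOAD_FAST p,w → push 29,116. Stack: [-4, 29, 116]
BINARY_OP + → 29 + 116 = 145. Stack: [-4, 145]
BINARY_OP * → -4 * 145 = -580. Stack: [-580]
STORE_FAST s → s=-580. Stack: []
LOAD_FAST s → push -580. Stack: [-580]
LOAD_CONST → push 12. Stack: [-580, 12]
BINARY_OP - → -580 - 12 = -592. Stack: [-592]
RETURN_VALUE → return -592.

-592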